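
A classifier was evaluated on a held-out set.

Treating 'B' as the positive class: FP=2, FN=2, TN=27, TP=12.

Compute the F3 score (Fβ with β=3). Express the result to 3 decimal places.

0.857

Fβ = (1+β²)·TP / ((1+β²)·TP + β²·FN + FP), with β²=9
= 10·12 / (10·12 + 9·2 + 2) = 0.857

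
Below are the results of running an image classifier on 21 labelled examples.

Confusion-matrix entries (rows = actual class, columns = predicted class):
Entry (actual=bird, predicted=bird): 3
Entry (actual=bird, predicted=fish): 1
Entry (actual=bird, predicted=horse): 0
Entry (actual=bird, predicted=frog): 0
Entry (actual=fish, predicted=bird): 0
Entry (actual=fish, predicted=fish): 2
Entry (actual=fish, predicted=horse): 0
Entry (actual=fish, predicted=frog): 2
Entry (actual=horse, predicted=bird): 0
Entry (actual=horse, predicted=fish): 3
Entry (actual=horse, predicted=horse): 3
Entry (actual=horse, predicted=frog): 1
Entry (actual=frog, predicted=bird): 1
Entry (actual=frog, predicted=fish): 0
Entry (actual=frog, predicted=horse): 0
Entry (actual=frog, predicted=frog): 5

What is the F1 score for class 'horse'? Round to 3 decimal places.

0.600

F1 score = 2·TP/(2·TP+FP+FN).
horse: TP=3, FP=0+0+0=0, FN=0+3+1=4 → 6/10 = 0.6000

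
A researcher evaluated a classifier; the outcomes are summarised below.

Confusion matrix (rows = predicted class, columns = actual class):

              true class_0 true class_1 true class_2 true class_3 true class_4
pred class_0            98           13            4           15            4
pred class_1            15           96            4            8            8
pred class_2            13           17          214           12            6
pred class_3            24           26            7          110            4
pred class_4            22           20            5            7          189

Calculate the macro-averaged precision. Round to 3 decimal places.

Per-class precision (TP/(TP+FP)):
  class_0: TP=98, FP=13+4+15+4=36 → 98/134 = 0.7313
  class_1: TP=96, FP=15+4+8+8=35 → 96/131 = 0.7328
  class_2: TP=214, FP=13+17+12+6=48 → 214/262 = 0.8168
  class_3: TP=110, FP=24+26+7+4=61 → 110/171 = 0.6433
  class_4: TP=189, FP=22+20+5+7=54 → 189/243 = 0.7778
Macro-precision = mean = (0.7313 + 0.7328 + 0.8168 + 0.6433 + 0.7778) / 5 = 0.740

0.740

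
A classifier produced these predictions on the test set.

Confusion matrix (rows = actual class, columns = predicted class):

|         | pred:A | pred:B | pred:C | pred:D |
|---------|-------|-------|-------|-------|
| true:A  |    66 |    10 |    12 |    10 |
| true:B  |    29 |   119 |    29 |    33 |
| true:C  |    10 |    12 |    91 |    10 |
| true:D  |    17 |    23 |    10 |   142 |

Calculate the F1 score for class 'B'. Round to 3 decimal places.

0.636

Treat 'B' as positive and all other classes as negative.
F1 score = 2·TP/(2·TP+FP+FN).
B: TP=119, FP=10+12+23=45, FN=29+29+33=91 → 238/374 = 0.6364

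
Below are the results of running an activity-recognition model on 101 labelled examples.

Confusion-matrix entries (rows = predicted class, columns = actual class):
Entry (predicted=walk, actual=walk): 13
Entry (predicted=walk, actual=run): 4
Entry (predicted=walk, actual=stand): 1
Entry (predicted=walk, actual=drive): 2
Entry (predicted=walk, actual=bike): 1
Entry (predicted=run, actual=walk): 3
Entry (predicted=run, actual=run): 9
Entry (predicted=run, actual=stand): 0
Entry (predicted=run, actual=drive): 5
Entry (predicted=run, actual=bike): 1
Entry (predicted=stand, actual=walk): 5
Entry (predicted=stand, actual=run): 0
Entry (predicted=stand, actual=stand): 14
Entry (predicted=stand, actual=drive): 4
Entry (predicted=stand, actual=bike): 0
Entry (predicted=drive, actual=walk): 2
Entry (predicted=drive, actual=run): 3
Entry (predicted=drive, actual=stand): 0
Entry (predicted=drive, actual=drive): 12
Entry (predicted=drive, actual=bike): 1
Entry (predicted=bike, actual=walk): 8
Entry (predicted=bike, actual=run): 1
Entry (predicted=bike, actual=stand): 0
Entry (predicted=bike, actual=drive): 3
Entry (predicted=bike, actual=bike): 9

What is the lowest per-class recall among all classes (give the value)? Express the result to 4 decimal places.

Per-class recall (TP/(TP+FN)):
  walk: TP=13, FN=3+5+2+8=18 → 13/31 = 0.41935
  run: TP=9, FN=4+0+3+1=8 → 9/17 = 0.52941
  stand: TP=14, FN=1+0+0+0=1 → 14/15 = 0.93333
  drive: TP=12, FN=2+5+4+3=14 → 12/26 = 0.46154
  bike: TP=9, FN=1+1+0+1=3 → 9/12 = 0.75000
Lowest is class 'walk' with recall = 0.4194.

0.4194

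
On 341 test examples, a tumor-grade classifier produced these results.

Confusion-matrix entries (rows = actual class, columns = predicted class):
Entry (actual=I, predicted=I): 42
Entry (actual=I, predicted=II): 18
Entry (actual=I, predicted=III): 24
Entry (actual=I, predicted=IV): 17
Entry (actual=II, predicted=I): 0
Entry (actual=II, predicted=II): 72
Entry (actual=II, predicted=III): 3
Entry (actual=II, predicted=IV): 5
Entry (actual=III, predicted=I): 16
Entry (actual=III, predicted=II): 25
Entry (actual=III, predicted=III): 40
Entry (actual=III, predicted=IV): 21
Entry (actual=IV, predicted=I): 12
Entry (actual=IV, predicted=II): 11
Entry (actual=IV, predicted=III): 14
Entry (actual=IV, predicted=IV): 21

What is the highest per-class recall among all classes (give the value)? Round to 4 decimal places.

0.9000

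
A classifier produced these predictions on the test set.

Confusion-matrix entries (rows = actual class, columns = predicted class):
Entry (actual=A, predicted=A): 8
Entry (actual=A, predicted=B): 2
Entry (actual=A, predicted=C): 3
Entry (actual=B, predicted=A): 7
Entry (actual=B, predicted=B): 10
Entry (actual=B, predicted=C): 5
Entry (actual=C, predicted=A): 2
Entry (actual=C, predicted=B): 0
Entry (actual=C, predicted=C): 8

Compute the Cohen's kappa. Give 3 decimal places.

Observed agreement pₒ = trace/N = 26/45 = 0.5778
Expected agreement pₑ = Σ (rowᵢ·colᵢ)/N² = (13·17 + 22·12 + 10·16)/45² = 0.3185
κ = (pₒ − pₑ)/(1 − pₑ) = (0.5778 − 0.3185)/(1 − 0.3185) = 0.380

0.380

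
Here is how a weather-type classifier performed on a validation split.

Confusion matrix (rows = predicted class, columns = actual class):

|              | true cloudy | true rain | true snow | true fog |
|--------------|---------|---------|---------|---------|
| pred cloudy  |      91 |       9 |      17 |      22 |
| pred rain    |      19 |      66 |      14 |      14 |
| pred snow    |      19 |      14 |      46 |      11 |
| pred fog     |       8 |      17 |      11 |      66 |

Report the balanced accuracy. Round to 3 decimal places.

0.598

Balanced accuracy = mean of per-class recall.
  cloudy: recall = 91/137 = 0.6642
  rain: recall = 66/106 = 0.6226
  snow: recall = 46/88 = 0.5227
  fog: recall = 66/113 = 0.5841
Mean = (0.6642 + 0.6226 + 0.5227 + 0.5841) / 4 = 0.598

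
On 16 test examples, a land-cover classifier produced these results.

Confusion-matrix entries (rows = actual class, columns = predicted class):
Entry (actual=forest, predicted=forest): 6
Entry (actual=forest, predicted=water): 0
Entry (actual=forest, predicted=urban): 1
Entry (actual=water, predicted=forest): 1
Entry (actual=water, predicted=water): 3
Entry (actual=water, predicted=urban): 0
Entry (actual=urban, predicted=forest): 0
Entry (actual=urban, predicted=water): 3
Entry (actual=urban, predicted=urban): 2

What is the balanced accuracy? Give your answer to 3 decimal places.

Balanced accuracy = mean of per-class recall.
  forest: recall = 6/7 = 0.8571
  water: recall = 3/4 = 0.7500
  urban: recall = 2/5 = 0.4000
Mean = (0.8571 + 0.7500 + 0.4000) / 3 = 0.669

0.669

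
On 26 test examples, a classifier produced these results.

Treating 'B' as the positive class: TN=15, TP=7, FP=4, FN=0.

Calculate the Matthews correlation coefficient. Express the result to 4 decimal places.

MCC = (TP·TN − FP·FN) / √((TP+FP)(TP+FN)(TN+FP)(TN+FN))
Numerator = 7·15 − 4·0 = 105
Denominator = √(11·7·19·15) = √21945 = 148.1384
MCC = 105 / 148.1384 = 0.7088

0.7088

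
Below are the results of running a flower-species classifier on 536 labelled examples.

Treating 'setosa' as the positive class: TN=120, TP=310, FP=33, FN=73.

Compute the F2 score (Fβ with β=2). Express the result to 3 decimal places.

Fβ = (1+β²)·TP / ((1+β²)·TP + β²·FN + FP), with β²=4
= 5·310 / (5·310 + 4·73 + 33) = 0.827

0.827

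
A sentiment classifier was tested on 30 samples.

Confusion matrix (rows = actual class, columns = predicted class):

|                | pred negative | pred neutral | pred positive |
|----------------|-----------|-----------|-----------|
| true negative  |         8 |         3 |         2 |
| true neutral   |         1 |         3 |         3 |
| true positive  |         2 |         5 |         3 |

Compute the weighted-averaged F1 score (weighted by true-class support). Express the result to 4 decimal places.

Per-class F1 score (2·TP/(2·TP+FP+FN)):
  negative: TP=8, FP=1+2=3, FN=3+2=5 → 16/24 = 0.66667
  neutral: TP=3, FP=3+5=8, FN=1+3=4 → 6/18 = 0.33333
  positive: TP=3, FP=2+3=5, FN=2+5=7 → 6/18 = 0.33333
Weighted-F1 score = Σ (supportᵢ/N)·F1 scoreᵢ with N=30: (13/30)·0.66667 + (7/30)·0.33333 + (10/30)·0.33333 = 0.4778

0.4778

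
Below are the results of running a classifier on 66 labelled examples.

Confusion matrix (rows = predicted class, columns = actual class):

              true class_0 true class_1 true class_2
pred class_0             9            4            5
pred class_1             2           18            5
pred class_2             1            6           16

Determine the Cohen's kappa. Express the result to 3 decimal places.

Observed agreement pₒ = trace/N = 43/66 = 0.6515
Expected agreement pₑ = Σ (rowᵢ·colᵢ)/N² = (12·18 + 28·25 + 26·23)/66² = 0.3476
κ = (pₒ − pₑ)/(1 − pₑ) = (0.6515 − 0.3476)/(1 − 0.3476) = 0.466

0.466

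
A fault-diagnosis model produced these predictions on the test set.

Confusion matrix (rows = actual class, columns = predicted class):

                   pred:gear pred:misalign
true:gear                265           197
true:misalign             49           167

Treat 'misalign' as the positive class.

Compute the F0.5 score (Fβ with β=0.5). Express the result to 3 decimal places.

0.499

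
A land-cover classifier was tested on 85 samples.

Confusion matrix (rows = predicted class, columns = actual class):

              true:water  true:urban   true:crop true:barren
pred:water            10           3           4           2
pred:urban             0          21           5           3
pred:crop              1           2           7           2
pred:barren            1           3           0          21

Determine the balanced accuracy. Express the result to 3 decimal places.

Balanced accuracy = mean of per-class recall.
  water: recall = 10/12 = 0.8333
  urban: recall = 21/29 = 0.7241
  crop: recall = 7/16 = 0.4375
  barren: recall = 21/28 = 0.7500
Mean = (0.8333 + 0.7241 + 0.4375 + 0.7500) / 4 = 0.686

0.686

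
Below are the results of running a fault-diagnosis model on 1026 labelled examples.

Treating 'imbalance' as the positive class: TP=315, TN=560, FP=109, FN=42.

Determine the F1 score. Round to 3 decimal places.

Precision = TP/(TP+FP) = 315/424 = 0.7429
Recall = TP/(TP+FN) = 315/357 = 0.8824
F1 = 2·TP/(2·TP+FP+FN) = 630/781 = 0.807

0.807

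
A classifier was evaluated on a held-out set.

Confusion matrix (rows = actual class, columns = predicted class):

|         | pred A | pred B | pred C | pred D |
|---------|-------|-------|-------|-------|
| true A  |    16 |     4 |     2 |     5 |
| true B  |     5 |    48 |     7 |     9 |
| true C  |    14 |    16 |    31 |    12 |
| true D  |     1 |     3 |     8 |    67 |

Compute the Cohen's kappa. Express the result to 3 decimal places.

Observed agreement pₒ = trace/N = 162/248 = 0.6532
Expected agreement pₑ = Σ (rowᵢ·colᵢ)/N² = (27·36 + 69·71 + 73·48 + 79·93)/248² = 0.2719
κ = (pₒ − pₑ)/(1 − pₑ) = (0.6532 − 0.2719)/(1 − 0.2719) = 0.524

0.524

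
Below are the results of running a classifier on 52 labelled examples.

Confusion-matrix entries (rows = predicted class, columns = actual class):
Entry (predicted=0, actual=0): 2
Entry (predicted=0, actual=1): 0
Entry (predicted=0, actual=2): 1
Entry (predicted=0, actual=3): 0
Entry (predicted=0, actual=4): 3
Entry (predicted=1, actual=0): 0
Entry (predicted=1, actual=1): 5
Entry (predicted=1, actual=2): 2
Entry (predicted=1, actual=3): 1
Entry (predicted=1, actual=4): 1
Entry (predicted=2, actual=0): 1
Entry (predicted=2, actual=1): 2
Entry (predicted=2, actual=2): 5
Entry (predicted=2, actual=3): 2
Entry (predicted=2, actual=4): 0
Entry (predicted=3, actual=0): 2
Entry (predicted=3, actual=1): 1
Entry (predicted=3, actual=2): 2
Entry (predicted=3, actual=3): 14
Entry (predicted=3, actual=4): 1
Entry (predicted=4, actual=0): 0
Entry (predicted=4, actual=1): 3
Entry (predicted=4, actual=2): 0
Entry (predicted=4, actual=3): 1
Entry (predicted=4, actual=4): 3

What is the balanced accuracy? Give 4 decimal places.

0.5015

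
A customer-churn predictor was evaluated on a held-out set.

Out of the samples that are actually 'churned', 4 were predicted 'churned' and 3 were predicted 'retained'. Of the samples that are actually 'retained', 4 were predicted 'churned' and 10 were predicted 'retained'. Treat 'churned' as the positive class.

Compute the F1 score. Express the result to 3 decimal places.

Precision = TP/(TP+FP) = 4/8 = 0.5000
Recall = TP/(TP+FN) = 4/7 = 0.5714
F1 = 2·TP/(2·TP+FP+FN) = 8/15 = 0.533

0.533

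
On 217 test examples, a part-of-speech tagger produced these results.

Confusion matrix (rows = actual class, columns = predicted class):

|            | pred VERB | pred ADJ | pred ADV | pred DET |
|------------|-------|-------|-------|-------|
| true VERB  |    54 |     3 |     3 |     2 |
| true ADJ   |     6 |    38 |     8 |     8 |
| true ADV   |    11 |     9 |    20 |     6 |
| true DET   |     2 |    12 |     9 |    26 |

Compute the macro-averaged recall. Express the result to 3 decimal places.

0.617

Per-class recall (TP/(TP+FN)):
  VERB: TP=54, FN=3+3+2=8 → 54/62 = 0.8710
  ADJ: TP=38, FN=6+8+8=22 → 38/60 = 0.6333
  ADV: TP=20, FN=11+9+6=26 → 20/46 = 0.4348
  DET: TP=26, FN=2+12+9=23 → 26/49 = 0.5306
Macro-recall = mean = (0.8710 + 0.6333 + 0.4348 + 0.5306) / 4 = 0.617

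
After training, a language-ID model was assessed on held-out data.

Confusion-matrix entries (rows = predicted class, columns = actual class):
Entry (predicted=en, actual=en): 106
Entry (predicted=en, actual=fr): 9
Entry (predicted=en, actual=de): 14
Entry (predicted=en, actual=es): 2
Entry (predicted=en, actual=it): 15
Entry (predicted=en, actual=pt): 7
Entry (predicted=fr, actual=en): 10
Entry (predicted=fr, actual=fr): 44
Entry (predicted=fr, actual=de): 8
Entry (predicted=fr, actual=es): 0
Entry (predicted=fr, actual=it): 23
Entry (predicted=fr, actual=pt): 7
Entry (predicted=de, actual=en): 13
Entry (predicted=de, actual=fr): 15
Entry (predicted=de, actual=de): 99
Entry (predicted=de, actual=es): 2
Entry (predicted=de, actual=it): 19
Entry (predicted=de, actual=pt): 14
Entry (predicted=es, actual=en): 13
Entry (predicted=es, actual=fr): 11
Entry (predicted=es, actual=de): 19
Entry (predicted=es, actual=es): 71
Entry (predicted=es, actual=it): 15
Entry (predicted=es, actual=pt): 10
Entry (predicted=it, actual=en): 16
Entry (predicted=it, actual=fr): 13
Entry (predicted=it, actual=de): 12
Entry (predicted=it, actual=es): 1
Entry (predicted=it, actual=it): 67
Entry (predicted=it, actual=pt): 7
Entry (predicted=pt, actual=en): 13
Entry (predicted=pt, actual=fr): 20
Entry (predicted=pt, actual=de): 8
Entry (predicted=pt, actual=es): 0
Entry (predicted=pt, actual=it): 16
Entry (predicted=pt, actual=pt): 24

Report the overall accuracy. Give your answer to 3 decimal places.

Accuracy = trace / total = (106+44+99+71+67+24=411) / 743 = 411/743 = 0.553

0.553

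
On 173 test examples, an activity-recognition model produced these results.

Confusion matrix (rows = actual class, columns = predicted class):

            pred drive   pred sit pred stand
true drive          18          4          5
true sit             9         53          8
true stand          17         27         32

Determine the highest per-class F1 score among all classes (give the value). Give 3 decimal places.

0.688

Per-class F1 score (2·TP/(2·TP+FP+FN)):
  drive: TP=18, FP=9+17=26, FN=4+5=9 → 36/71 = 0.5070
  sit: TP=53, FP=4+27=31, FN=9+8=17 → 106/154 = 0.6883
  stand: TP=32, FP=5+8=13, FN=17+27=44 → 64/121 = 0.5289
Highest is class 'sit' with F1 score = 0.688.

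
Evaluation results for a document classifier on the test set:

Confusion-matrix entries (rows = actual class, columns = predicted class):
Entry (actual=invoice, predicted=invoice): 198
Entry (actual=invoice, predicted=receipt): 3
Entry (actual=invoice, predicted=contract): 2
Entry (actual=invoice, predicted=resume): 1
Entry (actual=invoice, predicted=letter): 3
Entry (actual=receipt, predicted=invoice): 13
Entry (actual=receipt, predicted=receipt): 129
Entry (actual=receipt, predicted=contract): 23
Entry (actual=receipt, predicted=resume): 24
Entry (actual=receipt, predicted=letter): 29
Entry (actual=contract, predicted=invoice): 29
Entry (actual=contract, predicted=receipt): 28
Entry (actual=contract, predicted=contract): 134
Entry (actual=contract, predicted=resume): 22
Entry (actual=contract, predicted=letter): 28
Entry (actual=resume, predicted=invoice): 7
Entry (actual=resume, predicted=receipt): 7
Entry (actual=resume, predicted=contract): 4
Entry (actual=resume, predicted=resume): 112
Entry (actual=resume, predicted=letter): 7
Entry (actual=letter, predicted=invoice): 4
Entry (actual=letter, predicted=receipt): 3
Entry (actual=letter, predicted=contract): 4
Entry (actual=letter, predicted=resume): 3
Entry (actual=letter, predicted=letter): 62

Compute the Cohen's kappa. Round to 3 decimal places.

Observed agreement pₒ = trace/N = 635/879 = 0.7224
Expected agreement pₑ = Σ (rowᵢ·colᵢ)/N² = (207·251 + 218·170 + 241·167 + 137·162 + 76·129)/879² = 0.2087
κ = (pₒ − pₑ)/(1 − pₑ) = (0.7224 − 0.2087)/(1 − 0.2087) = 0.649

0.649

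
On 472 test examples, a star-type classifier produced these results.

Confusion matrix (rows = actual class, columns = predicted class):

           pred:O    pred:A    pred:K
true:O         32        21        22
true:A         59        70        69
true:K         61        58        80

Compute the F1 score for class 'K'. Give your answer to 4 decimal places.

0.4324

One-vs-rest for 'K': TP = diagonal; FP = other classes predicted 'K'; FN = 'K' predicted as other.
F1 score = 2·TP/(2·TP+FP+FN).
K: TP=80, FP=22+69=91, FN=61+58=119 → 160/370 = 0.43243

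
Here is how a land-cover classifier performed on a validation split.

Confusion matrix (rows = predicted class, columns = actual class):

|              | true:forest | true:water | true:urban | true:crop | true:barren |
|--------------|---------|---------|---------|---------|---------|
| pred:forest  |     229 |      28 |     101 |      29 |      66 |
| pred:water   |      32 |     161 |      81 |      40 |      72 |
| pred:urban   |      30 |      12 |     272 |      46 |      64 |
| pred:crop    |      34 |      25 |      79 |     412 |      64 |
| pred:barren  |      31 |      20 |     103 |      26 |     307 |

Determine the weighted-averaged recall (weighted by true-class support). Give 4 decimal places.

0.5842

Per-class recall (TP/(TP+FN)):
  forest: TP=229, FN=32+30+34+31=127 → 229/356 = 0.64326
  water: TP=161, FN=28+12+25+20=85 → 161/246 = 0.65447
  urban: TP=272, FN=101+81+79+103=364 → 272/636 = 0.42767
  crop: TP=412, FN=29+40+46+26=141 → 412/553 = 0.74503
  barren: TP=307, FN=66+72+64+64=266 → 307/573 = 0.53578
Weighted-recall = Σ (supportᵢ/N)·recallᵢ with N=2364: (356/2364)·0.64326 + (246/2364)·0.65447 + (636/2364)·0.42767 + (553/2364)·0.74503 + (573/2364)·0.53578 = 0.5842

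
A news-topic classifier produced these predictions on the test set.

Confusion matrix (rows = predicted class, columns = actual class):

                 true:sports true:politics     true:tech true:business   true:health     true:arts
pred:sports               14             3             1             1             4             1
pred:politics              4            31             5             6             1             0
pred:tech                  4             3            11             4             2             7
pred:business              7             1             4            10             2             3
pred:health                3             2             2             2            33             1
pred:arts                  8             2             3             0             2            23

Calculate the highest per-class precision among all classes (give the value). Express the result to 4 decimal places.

Per-class precision (TP/(TP+FP)):
  sports: TP=14, FP=3+1+1+4+1=10 → 14/24 = 0.58333
  politics: TP=31, FP=4+5+6+1+0=16 → 31/47 = 0.65957
  tech: TP=11, FP=4+3+4+2+7=20 → 11/31 = 0.35484
  business: TP=10, FP=7+1+4+2+3=17 → 10/27 = 0.37037
  health: TP=33, FP=3+2+2+2+1=10 → 33/43 = 0.76744
  arts: TP=23, FP=8+2+3+0+2=15 → 23/38 = 0.60526
Highest is class 'health' with precision = 0.7674.

0.7674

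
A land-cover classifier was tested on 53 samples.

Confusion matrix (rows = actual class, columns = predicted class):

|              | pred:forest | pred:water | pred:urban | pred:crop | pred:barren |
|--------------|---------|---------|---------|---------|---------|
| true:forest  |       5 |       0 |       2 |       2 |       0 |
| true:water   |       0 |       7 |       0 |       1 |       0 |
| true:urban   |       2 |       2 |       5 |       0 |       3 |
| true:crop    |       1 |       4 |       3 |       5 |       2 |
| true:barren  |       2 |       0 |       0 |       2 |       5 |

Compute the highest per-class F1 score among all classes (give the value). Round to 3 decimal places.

Per-class F1 score (2·TP/(2·TP+FP+FN)):
  forest: TP=5, FP=0+2+1+2=5, FN=0+2+2+0=4 → 10/19 = 0.5263
  water: TP=7, FP=0+2+4+0=6, FN=0+0+1+0=1 → 14/21 = 0.6667
  urban: TP=5, FP=2+0+3+0=5, FN=2+2+0+3=7 → 10/22 = 0.4545
  crop: TP=5, FP=2+1+0+2=5, FN=1+4+3+2=10 → 10/25 = 0.4000
  barren: TP=5, FP=0+0+3+2=5, FN=2+0+0+2=4 → 10/19 = 0.5263
Highest is class 'water' with F1 score = 0.667.

0.667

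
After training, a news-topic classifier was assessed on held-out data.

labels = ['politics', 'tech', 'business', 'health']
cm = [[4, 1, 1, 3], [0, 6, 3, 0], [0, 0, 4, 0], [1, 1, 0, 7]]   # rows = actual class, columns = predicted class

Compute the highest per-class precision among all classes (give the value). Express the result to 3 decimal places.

0.800

Per-class precision (TP/(TP+FP)):
  politics: TP=4, FP=0+0+1=1 → 4/5 = 0.8000
  tech: TP=6, FP=1+0+1=2 → 6/8 = 0.7500
  business: TP=4, FP=1+3+0=4 → 4/8 = 0.5000
  health: TP=7, FP=3+0+0=3 → 7/10 = 0.7000
Highest is class 'politics' with precision = 0.800.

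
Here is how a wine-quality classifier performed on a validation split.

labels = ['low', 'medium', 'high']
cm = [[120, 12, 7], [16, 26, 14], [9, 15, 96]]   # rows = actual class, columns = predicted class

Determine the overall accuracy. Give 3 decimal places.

Accuracy = trace / total = (120+26+96=242) / 315 = 242/315 = 0.768

0.768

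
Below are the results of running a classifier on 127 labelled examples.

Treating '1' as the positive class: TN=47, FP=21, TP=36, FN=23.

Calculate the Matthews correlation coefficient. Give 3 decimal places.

0.302

MCC = (TP·TN − FP·FN) / √((TP+FP)(TP+FN)(TN+FP)(TN+FN))
Numerator = 36·47 − 21·23 = 1209
Denominator = √(57·59·68·70) = √16007880 = 4000.9849
MCC = 1209 / 4000.9849 = 0.302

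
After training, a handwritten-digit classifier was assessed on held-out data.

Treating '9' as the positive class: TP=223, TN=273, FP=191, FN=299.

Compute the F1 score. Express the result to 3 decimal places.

0.476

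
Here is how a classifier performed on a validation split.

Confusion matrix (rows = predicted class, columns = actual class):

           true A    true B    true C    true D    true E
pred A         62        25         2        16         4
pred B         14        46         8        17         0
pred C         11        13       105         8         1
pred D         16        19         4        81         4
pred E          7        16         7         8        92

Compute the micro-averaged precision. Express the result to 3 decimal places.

0.659

Micro-averaging pools counts across classes: ΣTP=386, ΣFP=200, ΣFN=200.
Micro-precision = TP/(TP+FP) on pooled counts = 0.659 (equals overall accuracy in single-label multiclass).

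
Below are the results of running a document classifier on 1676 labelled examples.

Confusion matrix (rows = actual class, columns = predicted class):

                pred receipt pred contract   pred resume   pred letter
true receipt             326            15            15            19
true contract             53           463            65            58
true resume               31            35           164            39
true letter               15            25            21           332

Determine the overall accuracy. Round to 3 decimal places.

0.767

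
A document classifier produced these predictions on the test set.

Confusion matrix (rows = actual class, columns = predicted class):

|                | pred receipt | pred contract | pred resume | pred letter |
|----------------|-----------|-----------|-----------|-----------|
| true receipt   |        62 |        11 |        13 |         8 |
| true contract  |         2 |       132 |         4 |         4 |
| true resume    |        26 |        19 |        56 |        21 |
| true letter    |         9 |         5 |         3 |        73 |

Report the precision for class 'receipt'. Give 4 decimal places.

0.6263

precision = TP/(TP+FP).
receipt: TP=62, FP=2+26+9=37 → 62/99 = 0.62626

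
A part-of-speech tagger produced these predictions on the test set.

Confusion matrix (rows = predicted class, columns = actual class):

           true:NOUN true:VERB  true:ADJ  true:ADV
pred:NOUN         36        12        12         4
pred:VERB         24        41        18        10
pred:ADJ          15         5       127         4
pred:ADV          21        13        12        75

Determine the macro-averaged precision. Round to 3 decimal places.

0.616

Per-class precision (TP/(TP+FP)):
  NOUN: TP=36, FP=12+12+4=28 → 36/64 = 0.5625
  VERB: TP=41, FP=24+18+10=52 → 41/93 = 0.4409
  ADJ: TP=127, FP=15+5+4=24 → 127/151 = 0.8411
  ADV: TP=75, FP=21+13+12=46 → 75/121 = 0.6198
Macro-precision = mean = (0.5625 + 0.4409 + 0.8411 + 0.6198) / 4 = 0.616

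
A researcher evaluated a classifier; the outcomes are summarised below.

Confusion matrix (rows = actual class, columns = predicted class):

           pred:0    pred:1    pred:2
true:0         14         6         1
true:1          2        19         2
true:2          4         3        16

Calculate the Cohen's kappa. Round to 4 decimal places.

0.5964

Observed agreement pₒ = trace/N = 49/67 = 0.73134
Expected agreement pₑ = Σ (rowᵢ·colᵢ)/N² = (21·20 + 23·28 + 23·19)/67² = 0.33437
κ = (pₒ − pₑ)/(1 − pₑ) = (0.73134 − 0.33437)/(1 − 0.33437) = 0.5964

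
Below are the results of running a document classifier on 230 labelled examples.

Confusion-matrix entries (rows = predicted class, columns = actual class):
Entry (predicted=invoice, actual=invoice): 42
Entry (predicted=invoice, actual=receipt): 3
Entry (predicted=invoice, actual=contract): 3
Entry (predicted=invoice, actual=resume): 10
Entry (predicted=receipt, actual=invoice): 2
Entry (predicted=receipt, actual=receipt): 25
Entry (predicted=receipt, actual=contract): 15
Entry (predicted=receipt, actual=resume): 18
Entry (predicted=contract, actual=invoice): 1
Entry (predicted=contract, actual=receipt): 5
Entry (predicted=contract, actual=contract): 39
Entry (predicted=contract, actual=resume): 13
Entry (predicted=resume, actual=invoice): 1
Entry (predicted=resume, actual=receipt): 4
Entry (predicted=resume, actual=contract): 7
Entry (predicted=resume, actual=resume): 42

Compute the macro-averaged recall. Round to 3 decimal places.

Per-class recall (TP/(TP+FN)):
  invoice: TP=42, FN=2+1+1=4 → 42/46 = 0.9130
  receipt: TP=25, FN=3+5+4=12 → 25/37 = 0.6757
  contract: TP=39, FN=3+15+7=25 → 39/64 = 0.6094
  resume: TP=42, FN=10+18+13=41 → 42/83 = 0.5060
Macro-recall = mean = (0.9130 + 0.6757 + 0.6094 + 0.5060) / 4 = 0.676

0.676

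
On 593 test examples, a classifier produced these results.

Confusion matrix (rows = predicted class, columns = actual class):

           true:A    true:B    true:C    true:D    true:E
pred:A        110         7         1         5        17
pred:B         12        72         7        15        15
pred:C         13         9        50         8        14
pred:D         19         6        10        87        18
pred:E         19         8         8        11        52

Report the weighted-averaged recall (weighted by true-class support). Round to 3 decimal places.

Per-class recall (TP/(TP+FN)):
  A: TP=110, FN=12+13+19+19=63 → 110/173 = 0.6358
  B: TP=72, FN=7+9+6+8=30 → 72/102 = 0.7059
  C: TP=50, FN=1+7+10+8=26 → 50/76 = 0.6579
  D: TP=87, FN=5+15+8+11=39 → 87/126 = 0.6905
  E: TP=52, FN=17+15+14+18=64 → 52/116 = 0.4483
Weighted-recall = Σ (supportᵢ/N)·recallᵢ with N=593: (173/593)·0.6358 + (102/593)·0.7059 + (76/593)·0.6579 + (126/593)·0.6905 + (116/593)·0.4483 = 0.626

0.626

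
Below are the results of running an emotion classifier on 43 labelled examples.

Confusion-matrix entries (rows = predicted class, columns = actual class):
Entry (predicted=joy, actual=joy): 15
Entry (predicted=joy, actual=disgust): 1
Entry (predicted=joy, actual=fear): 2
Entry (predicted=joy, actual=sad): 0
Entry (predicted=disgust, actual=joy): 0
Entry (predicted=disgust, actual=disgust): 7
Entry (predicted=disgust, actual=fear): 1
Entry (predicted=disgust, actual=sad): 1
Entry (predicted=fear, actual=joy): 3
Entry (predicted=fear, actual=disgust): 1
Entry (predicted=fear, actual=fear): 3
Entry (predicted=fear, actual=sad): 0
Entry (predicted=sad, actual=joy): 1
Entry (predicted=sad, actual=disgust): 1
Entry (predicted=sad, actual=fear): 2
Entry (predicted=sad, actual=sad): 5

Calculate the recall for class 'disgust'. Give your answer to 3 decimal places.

0.700

One-vs-rest for 'disgust': TP = diagonal; FP = other classes predicted 'disgust'; FN = 'disgust' predicted as other.
recall = TP/(TP+FN).
disgust: TP=7, FN=1+1+1=3 → 7/10 = 0.7000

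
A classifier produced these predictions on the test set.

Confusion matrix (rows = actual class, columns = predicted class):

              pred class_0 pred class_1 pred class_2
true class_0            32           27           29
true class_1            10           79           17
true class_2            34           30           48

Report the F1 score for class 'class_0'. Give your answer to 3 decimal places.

0.390

Treat 'class_0' as positive and all other classes as negative.
F1 score = 2·TP/(2·TP+FP+FN).
class_0: TP=32, FP=10+34=44, FN=27+29=56 → 64/164 = 0.3902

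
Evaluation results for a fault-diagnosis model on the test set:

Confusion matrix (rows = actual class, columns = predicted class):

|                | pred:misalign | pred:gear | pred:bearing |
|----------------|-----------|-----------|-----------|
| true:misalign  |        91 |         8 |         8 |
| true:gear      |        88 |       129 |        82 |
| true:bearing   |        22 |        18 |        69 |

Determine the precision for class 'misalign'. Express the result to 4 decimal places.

One-vs-rest for 'misalign': TP = diagonal; FP = other classes predicted 'misalign'; FN = 'misalign' predicted as other.
precision = TP/(TP+FP).
misalign: TP=91, FP=88+22=110 → 91/201 = 0.45274

0.4527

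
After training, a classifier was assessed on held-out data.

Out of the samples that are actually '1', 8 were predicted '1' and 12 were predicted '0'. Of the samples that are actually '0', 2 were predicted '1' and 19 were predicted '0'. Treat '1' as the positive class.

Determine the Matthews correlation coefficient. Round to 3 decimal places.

MCC = (TP·TN − FP·FN) / √((TP+FP)(TP+FN)(TN+FP)(TN+FN))
Numerator = 8·19 − 2·12 = 128
Denominator = √(10·20·21·31) = √130200 = 360.8324
MCC = 128 / 360.8324 = 0.355

0.355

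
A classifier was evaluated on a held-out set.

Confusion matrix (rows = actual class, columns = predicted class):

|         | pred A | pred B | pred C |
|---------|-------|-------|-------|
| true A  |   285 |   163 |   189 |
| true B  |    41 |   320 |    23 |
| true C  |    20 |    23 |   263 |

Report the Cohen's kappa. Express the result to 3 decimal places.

0.493

Observed agreement pₒ = trace/N = 868/1327 = 0.6541
Expected agreement pₑ = Σ (rowᵢ·colᵢ)/N² = (637·346 + 384·506 + 306·475)/1327² = 0.3180
κ = (pₒ − pₑ)/(1 − pₑ) = (0.6541 − 0.3180)/(1 − 0.3180) = 0.493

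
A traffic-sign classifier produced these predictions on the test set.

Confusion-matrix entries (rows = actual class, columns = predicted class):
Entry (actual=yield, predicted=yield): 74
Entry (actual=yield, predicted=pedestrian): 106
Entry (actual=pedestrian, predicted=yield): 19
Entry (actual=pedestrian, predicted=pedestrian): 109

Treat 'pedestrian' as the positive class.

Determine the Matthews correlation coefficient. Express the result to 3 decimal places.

0.282

MCC = (TP·TN − FP·FN) / √((TP+FP)(TP+FN)(TN+FP)(TN+FN))
Numerator = 109·74 − 106·19 = 6052
Denominator = √(215·128·180·93) = √460684800 = 21463.5691
MCC = 6052 / 21463.5691 = 0.282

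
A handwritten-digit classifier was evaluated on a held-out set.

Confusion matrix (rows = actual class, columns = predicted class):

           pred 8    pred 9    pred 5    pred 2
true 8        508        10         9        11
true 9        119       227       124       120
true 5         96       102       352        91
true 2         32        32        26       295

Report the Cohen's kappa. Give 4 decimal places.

0.5233

Observed agreement pₒ = trace/N = 1382/2154 = 0.64160
Expected agreement pₑ = Σ (rowᵢ·colᵢ)/N² = (538·755 + 590·371 + 641·511 + 385·517)/2154² = 0.24822
κ = (pₒ − pₑ)/(1 − pₑ) = (0.64160 − 0.24822)/(1 − 0.24822) = 0.5233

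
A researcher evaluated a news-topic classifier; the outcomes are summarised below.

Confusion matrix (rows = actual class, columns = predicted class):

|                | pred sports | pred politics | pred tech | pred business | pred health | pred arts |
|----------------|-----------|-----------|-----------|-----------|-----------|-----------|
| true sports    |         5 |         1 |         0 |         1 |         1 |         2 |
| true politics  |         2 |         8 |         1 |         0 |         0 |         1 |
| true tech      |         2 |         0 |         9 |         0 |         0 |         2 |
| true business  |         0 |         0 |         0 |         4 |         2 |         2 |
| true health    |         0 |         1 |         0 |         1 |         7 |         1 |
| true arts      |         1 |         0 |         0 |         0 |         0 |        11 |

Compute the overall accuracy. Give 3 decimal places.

0.677

Accuracy = trace / total = (5+8+9+4+7+11=44) / 65 = 44/65 = 0.677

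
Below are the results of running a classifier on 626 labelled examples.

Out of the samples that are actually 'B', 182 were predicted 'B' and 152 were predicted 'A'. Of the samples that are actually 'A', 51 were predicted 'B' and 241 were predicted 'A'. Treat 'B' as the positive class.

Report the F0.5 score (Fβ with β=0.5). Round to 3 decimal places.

Fβ = (1+β²)·TP / ((1+β²)·TP + β²·FN + FP), with β²=1/4
= 1.25·182 / (1.25·182 + 0.25·152 + 51) = 0.719

0.719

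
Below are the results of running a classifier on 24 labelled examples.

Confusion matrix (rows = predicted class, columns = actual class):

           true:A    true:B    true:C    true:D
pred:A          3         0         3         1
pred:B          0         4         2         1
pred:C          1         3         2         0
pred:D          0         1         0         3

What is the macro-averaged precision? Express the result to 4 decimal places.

Per-class precision (TP/(TP+FP)):
  A: TP=3, FP=0+3+1=4 → 3/7 = 0.42857
  B: TP=4, FP=0+2+1=3 → 4/7 = 0.57143
  C: TP=2, FP=1+3+0=4 → 2/6 = 0.33333
  D: TP=3, FP=0+1+0=1 → 3/4 = 0.75000
Macro-precision = mean = (0.42857 + 0.57143 + 0.33333 + 0.75000) / 4 = 0.5208

0.5208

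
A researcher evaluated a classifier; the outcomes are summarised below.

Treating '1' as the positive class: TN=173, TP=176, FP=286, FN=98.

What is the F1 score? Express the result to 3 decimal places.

0.478

Precision = TP/(TP+FP) = 176/462 = 0.3810
Recall = TP/(TP+FN) = 176/274 = 0.6423
F1 = 2·TP/(2·TP+FP+FN) = 352/736 = 0.478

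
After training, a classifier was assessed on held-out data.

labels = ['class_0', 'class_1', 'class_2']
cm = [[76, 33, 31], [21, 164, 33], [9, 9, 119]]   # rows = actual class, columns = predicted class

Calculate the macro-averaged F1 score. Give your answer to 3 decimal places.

0.712

Per-class F1 score (2·TP/(2·TP+FP+FN)):
  class_0: TP=76, FP=21+9=30, FN=33+31=64 → 152/246 = 0.6179
  class_1: TP=164, FP=33+9=42, FN=21+33=54 → 328/424 = 0.7736
  class_2: TP=119, FP=31+33=64, FN=9+9=18 → 238/320 = 0.7438
Macro-F1 score = mean = (0.6179 + 0.7736 + 0.7438) / 3 = 0.712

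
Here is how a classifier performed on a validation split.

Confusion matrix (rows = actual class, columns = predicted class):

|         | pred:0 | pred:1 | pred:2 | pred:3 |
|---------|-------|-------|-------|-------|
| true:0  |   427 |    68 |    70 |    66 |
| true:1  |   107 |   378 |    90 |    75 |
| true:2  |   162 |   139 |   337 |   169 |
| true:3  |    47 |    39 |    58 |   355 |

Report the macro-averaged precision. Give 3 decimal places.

0.580

Per-class precision (TP/(TP+FP)):
  0: TP=427, FP=107+162+47=316 → 427/743 = 0.5747
  1: TP=378, FP=68+139+39=246 → 378/624 = 0.6058
  2: TP=337, FP=70+90+58=218 → 337/555 = 0.6072
  3: TP=355, FP=66+75+169=310 → 355/665 = 0.5338
Macro-precision = mean = (0.5747 + 0.6058 + 0.6072 + 0.5338) / 4 = 0.580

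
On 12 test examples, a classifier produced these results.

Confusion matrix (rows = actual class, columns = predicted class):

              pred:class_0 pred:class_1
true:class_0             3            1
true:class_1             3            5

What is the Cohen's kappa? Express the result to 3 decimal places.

0.333

Observed agreement pₒ = trace/N = 8/12 = 0.6667
Expected agreement pₑ = Σ (rowᵢ·colᵢ)/N² = (4·6 + 8·6)/12² = 0.5000
κ = (pₒ − pₑ)/(1 − pₑ) = (0.6667 − 0.5000)/(1 − 0.5000) = 0.333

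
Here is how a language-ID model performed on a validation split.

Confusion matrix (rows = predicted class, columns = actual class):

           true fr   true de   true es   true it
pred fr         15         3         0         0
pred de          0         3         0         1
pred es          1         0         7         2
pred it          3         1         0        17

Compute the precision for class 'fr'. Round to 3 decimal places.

0.833

Take TP from the diagonal, FP from the rest of the 'fr' prediction marginal, FN from the rest of the 'fr' actual marginal.
precision = TP/(TP+FP).
fr: TP=15, FP=3+0+0=3 → 15/18 = 0.8333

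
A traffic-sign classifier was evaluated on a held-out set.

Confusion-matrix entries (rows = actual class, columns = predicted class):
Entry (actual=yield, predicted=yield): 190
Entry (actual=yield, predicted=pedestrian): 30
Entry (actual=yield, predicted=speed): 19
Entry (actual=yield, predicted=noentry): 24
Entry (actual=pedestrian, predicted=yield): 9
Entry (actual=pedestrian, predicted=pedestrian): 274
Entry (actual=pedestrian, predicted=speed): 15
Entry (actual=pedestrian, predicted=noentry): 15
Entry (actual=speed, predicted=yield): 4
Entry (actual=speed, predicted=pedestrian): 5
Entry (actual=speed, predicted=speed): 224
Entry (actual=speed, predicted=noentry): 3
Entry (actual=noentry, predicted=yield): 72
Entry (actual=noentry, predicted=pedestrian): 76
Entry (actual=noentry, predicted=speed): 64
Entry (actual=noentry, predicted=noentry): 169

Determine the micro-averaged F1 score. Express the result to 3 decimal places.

Micro-averaging pools counts across classes: ΣTP=857, ΣFP=336, ΣFN=336.
Micro-F1 score = 2·TP/(2·TP+FP+FN) on pooled counts = 0.718 (equals overall accuracy in single-label multiclass).

0.718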